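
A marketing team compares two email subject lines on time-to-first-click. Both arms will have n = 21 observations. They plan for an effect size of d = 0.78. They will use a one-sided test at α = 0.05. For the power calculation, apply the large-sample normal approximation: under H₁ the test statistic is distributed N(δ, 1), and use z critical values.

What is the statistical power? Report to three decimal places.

Noncentrality parameter: δ = d·√(n/2) = 0.78 × √(21/2) = 2.5275
One-sided α = 0.05 → critical value z_{0.05} = 1.645.
Power = P(Z > 1.645 − δ) = Φ(0.883) = 0.8113.

Power ≈ 0.811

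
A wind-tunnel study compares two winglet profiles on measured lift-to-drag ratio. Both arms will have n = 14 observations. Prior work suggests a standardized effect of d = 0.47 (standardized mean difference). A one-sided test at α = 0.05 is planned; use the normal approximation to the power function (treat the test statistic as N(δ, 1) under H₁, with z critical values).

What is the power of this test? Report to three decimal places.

Noncentrality parameter: δ = d·√(n/2) = 0.47 × √(14/2) = 1.2435
One-sided α = 0.05 → critical value z_{0.05} = 1.645.
Power = Φ(δ − 1.645) = Φ(-0.401) = 0.3441.

Power ≈ 0.344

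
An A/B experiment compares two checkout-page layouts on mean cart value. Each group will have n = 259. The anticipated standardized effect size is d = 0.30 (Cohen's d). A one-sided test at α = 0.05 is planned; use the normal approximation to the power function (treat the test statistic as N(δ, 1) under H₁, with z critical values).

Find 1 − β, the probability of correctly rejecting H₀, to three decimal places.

Power ≈ 0.962

Noncentrality parameter: λ = d·√(n/2) = 0.30 × √(259/2) = 3.4139
Critical value for a one-sided test at α = 0.05: z_α = 1.645.
Power = P(Z > 1.645 − λ) = Φ(1.769) = 0.9616.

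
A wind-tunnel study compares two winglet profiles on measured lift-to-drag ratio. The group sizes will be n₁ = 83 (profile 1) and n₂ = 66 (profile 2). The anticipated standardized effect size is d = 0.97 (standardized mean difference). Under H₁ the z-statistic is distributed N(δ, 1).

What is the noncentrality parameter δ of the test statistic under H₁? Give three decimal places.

δ ≈ 5.882

δ = d / √(1/n₁ + 1/n₂) = 0.97 / √(1/83 + 1/66) = 5.8815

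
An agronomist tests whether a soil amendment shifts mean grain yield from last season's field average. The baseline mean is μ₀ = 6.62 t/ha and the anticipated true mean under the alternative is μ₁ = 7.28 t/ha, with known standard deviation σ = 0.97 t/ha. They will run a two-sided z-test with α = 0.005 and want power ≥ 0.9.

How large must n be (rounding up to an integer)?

n = 37

Standardized effect: d = |μ₁ − μ₀| / σ = |7.28 − 6.62| / 0.97 = 0.6804
Set Φ(δ − 2.807) = 0.9; then δ − 2.807 = Φ⁻¹(0.9) = 1.282, giving δ = 4.089.
(Ignoring the negligible lower-tail rejection probability gives the usual closed-form inversion.)
δ = d·√n ⇒ n = (δ/d)² = (4.089 / 0.6804)² = 36.11.
Round up to the next whole unit.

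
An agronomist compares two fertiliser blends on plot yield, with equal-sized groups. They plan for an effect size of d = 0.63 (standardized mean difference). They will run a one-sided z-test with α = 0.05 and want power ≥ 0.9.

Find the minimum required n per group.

n = 44 per group

For power 0.9 need Φ(δ − z_{0.05}) = 0.9, so δ = z_{0.05} + z_{0.10} = 1.645 + 1.282 = 2.926.
δ = d·√(n/2) ⇒ n = 2(δ/d)² = 2 × (2.926 / 0.63)² = 43.15.
Round up to the next whole unit.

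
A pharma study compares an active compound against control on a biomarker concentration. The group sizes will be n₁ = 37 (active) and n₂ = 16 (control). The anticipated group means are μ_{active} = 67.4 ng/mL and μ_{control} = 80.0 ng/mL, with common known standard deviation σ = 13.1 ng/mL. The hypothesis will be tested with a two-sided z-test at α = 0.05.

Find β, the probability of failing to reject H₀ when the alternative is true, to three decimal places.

Standardized effect: d = |μ_{active} − μ_{control}| / σ = |67.4 − 80.0| / 13.1 = 0.9618
Noncentrality parameter: δ = d / √(1/n₁ + 1/n₂) = 0.9618 / √(1/37 + 1/16) = 3.2146
Critical value for a two-sided test at α = 0.05: z_{α/2} = 1.960.
Power = Φ(δ − 1.960) + Φ(−δ − 1.960) = Φ(1.255) + Φ(-5.175) = 0.8952 + 0.0000 = 0.8952.
Type II error: β = 1 − power = 1 − 0.8952 = 0.1048.

β ≈ 0.105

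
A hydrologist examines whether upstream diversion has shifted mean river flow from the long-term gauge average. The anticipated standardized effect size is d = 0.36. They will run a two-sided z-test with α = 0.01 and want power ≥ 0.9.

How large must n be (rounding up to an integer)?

n = 115

For power 0.9 need Φ(δ − z_{0.005}) = 0.9, so δ = z_{0.005} + z_{0.10} = 2.576 + 1.282 = 3.857.
(The Φ(−δ − z_{α/2}) term is vanishingly small for δ > 0 and is dropped in the standard sample-size formula.)
δ = d·√n ⇒ n = (δ/d)² = (3.857 / 0.36)² = 114.81.
Rounding up, n = 115.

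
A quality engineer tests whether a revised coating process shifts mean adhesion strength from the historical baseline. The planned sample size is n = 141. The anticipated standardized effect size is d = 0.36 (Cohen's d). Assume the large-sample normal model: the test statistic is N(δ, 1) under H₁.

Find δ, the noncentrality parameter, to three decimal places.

δ = d·√n = 0.36 × √141 = 4.2748

δ ≈ 4.275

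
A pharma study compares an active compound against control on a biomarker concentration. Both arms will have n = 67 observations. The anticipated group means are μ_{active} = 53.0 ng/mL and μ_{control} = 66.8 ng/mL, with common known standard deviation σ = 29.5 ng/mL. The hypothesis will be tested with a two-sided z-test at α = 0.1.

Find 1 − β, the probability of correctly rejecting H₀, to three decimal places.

Standardized effect: d = |μ_{active} − μ_{control}| / σ = |53.0 − 66.8| / 29.5 = 0.4678
Noncentrality parameter: δ = d·√(n/2) = 0.4678 × √(67/2) = 2.7076
Critical value for a two-sided test at α = 0.1: z_{α/2} = 1.645.
Power = Φ(δ − 1.645) + Φ(−δ − 1.645) = Φ(1.063) + Φ(-4.352) = 0.8560 + 0.0000 = 0.8561.

Power ≈ 0.856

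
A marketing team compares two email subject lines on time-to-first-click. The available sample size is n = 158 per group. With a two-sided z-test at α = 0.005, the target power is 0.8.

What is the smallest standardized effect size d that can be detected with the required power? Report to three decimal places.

Need Φ(δ − 2.807) = 0.8, so δ = 2.807 + 0.842 = 3.649.
(The second rejection-region term Φ(−δ − z_{α/2}) is negligible and dropped.)
δ = d·√(n/2) ⇒ d = δ/√(n/2) = 3.649/√(158/2) = 0.4105.

d ≈ 0.411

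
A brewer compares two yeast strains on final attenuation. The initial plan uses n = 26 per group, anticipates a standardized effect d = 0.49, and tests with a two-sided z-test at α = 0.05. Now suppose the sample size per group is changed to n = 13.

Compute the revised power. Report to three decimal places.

With n = 13 per group: δ = d·√(n/2) = 0.49 × √(13/2) = 1.2493. Critical value z_{0.025} = 1.960.
Revised power = Φ(δ − 1.960) + Φ(−δ − 1.960) = Φ(-0.711) + Φ(-3.209) = 0.2386 + 0.0007 = 0.2393.

Power ≈ 0.239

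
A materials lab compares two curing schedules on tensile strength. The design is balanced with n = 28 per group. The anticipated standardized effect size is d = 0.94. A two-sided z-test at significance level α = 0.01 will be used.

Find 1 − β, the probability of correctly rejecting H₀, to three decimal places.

Noncentrality parameter: δ = d·√(n/2) = 0.94 × √(28/2) = 3.5172
Two-sided α = 0.01 → critical value z_{0.005} = 2.576.
Power = Φ(δ − 2.576) + Φ(−δ − 2.576) = Φ(0.941) + Φ(-6.093) = 0.8267 + 0.0000 = 0.8267.

Power ≈ 0.827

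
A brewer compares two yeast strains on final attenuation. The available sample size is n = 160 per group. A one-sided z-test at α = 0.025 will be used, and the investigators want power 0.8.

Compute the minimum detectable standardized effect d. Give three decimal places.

d ≈ 0.313

Need Φ(δ − 1.960) = 0.8, so δ = 1.960 + 0.842 = 2.802.
δ = d·√(n/2) ⇒ d = δ/√(n/2) = 2.802/√(160/2) = 0.3132.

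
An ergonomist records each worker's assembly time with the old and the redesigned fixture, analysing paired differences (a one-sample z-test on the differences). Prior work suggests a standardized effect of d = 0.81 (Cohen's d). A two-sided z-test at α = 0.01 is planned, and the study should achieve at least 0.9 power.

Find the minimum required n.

n = 23

Set Φ(δ − 2.576) = 0.9; then δ − 2.576 = Φ⁻¹(0.9) = 1.282, giving δ = 3.857.
(The Φ(−δ − z_{α/2}) term is vanishingly small for δ > 0 and is dropped in the standard sample-size formula.)
δ = d·√n ⇒ n = (δ/d)² = (3.857 / 0.81)² = 22.68.
Rounding up, n = 23.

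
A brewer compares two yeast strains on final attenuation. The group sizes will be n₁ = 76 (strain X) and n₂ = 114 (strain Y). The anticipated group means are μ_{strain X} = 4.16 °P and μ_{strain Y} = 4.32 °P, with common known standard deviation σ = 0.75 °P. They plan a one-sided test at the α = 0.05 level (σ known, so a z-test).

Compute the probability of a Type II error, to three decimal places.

β ≈ 0.581

Standardized effect: d = |μ_{strain X} − μ_{strain Y}| / σ = |4.16 − 4.32| / 0.75 = 0.2133
Noncentrality parameter: δ = d / √(1/n₁ + 1/n₂) = 0.2133 / √(1/76 + 1/114) = 1.4406
Critical value for a one-sided test at α = 0.05: z_α = 1.645.
Power = P(Z > 1.645 − δ) = Φ(-0.204) = 0.4191.
Type II error: β = 1 − power = 1 − 0.4191 = 0.5809.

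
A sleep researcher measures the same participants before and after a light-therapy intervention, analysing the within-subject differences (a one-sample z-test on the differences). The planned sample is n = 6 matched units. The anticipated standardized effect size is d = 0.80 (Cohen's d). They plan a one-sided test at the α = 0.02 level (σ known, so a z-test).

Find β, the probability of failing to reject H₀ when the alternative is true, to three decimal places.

Noncentrality parameter: δ = d·√n = 0.80 × √6 = 1.9596
One-sided α = 0.02 → critical value z_{0.02} = 2.054.
Power = Φ(δ − 2.054) = Φ(-0.094) = 0.4625.
Type II error: β = 1 − power = 1 − 0.4625 = 0.5375.

β ≈ 0.538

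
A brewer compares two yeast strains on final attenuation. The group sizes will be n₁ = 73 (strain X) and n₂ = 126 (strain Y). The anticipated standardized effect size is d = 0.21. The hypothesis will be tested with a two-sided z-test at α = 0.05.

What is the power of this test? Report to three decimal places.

Power ≈ 0.298

Noncentrality parameter: δ = d / √(1/n₁ + 1/n₂) = 0.21 / √(1/73 + 1/126) = 1.4277
Two-sided α = 0.05 → critical value z_{0.025} = 1.960.
Power = Φ(δ − 1.960) + Φ(−δ − 1.960) = Φ(-0.532) + Φ(-3.388) = 0.2973 + 0.0004 = 0.2976.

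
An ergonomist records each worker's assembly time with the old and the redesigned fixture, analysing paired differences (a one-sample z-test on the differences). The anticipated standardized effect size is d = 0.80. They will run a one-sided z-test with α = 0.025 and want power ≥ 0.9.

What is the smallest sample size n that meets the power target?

n = 17

For power 0.9 need Φ(δ − z_{0.025}) = 0.9, so δ = z_{0.025} + z_{0.10} = 1.960 + 1.282 = 3.242.
δ = d·√n ⇒ n = (δ/d)² = (3.242 / 0.80)² = 16.42.
Round up to the next whole unit.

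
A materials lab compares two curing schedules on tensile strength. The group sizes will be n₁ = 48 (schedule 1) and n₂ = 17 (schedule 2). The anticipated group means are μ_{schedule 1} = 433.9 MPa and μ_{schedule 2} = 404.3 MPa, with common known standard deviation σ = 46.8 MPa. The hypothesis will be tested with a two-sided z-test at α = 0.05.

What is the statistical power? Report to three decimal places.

Standardized effect: d = |μ_{schedule 1} − μ_{schedule 2}| / σ = |433.9 − 404.3| / 46.8 = 0.6325
Noncentrality parameter: δ = d / √(1/n₁ + 1/n₂) = 0.6325 / √(1/48 + 1/17) = 2.2410
Two-sided α = 0.05 → critical value z_{0.025} = 1.960.
Power = Φ(δ − 1.960) + Φ(−δ − 1.960) = Φ(0.281) + Φ(-4.201) = 0.6106 + 0.0000 = 0.6107.

Power ≈ 0.611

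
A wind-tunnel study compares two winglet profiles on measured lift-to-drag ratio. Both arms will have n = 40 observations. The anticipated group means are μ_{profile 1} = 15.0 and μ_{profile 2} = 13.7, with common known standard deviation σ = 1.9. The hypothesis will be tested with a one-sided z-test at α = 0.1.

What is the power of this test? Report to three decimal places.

Power ≈ 0.962

Standardized effect: d = |μ_{profile 1} − μ_{profile 2}| / σ = |15.0 − 13.7| / 1.9 = 0.6842
Noncentrality parameter: λ = d·√(n/2) = 0.6842 × √(40/2) = 3.0599
Critical value for a one-sided test at α = 0.1: z_α = 1.282.
Power = P(Z > 1.282 − λ) = Φ(1.778) = 0.9623.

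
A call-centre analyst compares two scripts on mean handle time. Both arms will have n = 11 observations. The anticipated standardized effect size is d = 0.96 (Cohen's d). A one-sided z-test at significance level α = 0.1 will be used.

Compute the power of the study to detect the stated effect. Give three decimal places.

Power ≈ 0.834

Noncentrality parameter: δ = d·√(n/2) = 0.96 × √(11/2) = 2.2514
Critical value for a one-sided test at α = 0.1: z_α = 1.282.
Power = Φ(δ − 1.282) = Φ(0.970) = 0.8339.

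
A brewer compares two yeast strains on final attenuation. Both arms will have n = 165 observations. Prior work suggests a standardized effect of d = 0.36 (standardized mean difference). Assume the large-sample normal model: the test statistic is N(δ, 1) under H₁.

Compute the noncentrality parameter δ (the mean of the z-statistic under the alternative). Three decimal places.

The noncentrality parameter scales effect size by the design's sample-size factor: δ = d·√(n/2) = 0.36 × √(165/2) = 3.2699

δ ≈ 3.270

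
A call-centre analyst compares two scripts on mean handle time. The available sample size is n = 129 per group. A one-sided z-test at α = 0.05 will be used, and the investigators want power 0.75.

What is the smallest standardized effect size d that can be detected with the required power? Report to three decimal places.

Need Φ(δ − 1.645) = 0.75, so δ = 1.645 + 0.674 = 2.319.
δ = d·√(n/2) ⇒ d = δ/√(n/2) = 2.319/√(129/2) = 0.2888.

d ≈ 0.289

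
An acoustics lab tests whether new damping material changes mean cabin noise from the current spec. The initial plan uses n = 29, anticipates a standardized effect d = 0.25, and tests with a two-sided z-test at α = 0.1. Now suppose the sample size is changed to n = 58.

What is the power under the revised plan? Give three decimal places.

With n = 58: δ = d·√n = 0.25 × √58 = 1.9039. Critical value z_{0.05} = 1.645.
Revised power = Φ(δ − 1.645) + Φ(−δ − 1.645) = Φ(0.259) + Φ(-3.549) = 0.6022 + 0.0002 = 0.6024.

Power ≈ 0.602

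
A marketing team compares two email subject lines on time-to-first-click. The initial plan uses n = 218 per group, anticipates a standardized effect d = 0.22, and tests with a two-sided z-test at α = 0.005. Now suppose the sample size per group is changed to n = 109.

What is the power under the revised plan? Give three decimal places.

With n = 109 per group: δ = d·√(n/2) = 0.22 × √(109/2) = 1.6241. Critical value z_{0.0025} = 2.807.
Revised power = Φ(δ − 2.807) + Φ(−δ − 2.807) = Φ(-1.183) + Φ(-4.431) = 0.1184 + 0.0000 = 0.1184.

Power ≈ 0.118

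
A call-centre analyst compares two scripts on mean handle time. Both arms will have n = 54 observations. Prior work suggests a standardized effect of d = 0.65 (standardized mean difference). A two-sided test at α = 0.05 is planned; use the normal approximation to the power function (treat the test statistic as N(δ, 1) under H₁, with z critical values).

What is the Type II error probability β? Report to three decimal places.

β ≈ 0.078

Noncentrality parameter: δ = d·√(n/2) = 0.65 × √(54/2) = 3.3775
Critical value for a two-sided test at α = 0.05: z_{α/2} = 1.960.
Power = Φ(δ − 1.960) + Φ(−δ − 1.960) = Φ(1.418) + Φ(-5.337) = 0.9218 + 0.0000 = 0.9218.
Type II error: β = 1 − power = 1 − 0.9218 = 0.0782.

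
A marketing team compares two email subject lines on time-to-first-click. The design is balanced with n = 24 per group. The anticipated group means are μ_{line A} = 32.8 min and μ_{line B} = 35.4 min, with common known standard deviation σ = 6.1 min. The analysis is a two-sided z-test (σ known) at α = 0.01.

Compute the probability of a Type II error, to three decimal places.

Standardized effect: d = |μ_{line A} − μ_{line B}| / σ = |32.8 − 35.4| / 6.1 = 0.4262
Noncentrality parameter: δ = d·√(n/2) = 0.4262 × √(24/2) = 1.4765
Critical value for a two-sided test at α = 0.01: z_{α/2} = 2.576.
Power = Φ(δ − 2.576) + Φ(−δ − 2.576) = Φ(-1.099) + Φ(-4.052) = 0.1358 + 0.0000 = 0.1358.
Type II error: β = 1 − power = 1 − 0.1358 = 0.8642.

β ≈ 0.864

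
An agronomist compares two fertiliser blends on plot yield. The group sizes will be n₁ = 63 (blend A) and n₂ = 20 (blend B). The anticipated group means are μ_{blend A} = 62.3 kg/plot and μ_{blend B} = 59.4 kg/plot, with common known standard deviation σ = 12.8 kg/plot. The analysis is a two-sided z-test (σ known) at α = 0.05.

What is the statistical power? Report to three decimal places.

Power ≈ 0.143

Standardized effect: d = |μ_{blend A} − μ_{blend B}| / σ = |62.3 − 59.4| / 12.8 = 0.2266
Noncentrality parameter: δ = d / √(1/n₁ + 1/n₂) = 0.2266 / √(1/63 + 1/20) = 0.8827
Critical value for a two-sided test at α = 0.05: z_{α/2} = 1.960.
Power = Φ(δ − 1.960) + Φ(−δ − 1.960) = Φ(-1.077) + Φ(-2.843) = 0.1407 + 0.0022 = 0.1429.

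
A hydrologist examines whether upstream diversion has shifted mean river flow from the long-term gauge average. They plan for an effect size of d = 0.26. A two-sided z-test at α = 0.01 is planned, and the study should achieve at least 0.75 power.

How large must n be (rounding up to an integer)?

Set Φ(δ − 2.576) = 0.75; then δ − 2.576 = Φ⁻¹(0.75) = 0.674, giving δ = 3.250.
(Ignoring the negligible lower-tail rejection probability gives the usual closed-form inversion.)
δ = d·√n ⇒ n = (δ/d)² = (3.250 / 0.26)² = 156.28.
Round up to the next whole unit.

n = 157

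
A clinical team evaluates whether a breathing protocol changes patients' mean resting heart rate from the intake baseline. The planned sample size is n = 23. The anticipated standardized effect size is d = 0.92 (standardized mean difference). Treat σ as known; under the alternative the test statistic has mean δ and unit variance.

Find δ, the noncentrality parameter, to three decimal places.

δ ≈ 4.412

δ = d·√n = 0.92 × √23 = 4.4122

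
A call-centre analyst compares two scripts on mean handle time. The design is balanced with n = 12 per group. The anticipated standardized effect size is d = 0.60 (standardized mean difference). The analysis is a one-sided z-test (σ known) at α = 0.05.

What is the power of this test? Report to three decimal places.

Noncentrality parameter: δ = d·√(n/2) = 0.60 × √(12/2) = 1.4697
Critical value for a one-sided test at α = 0.05: z_α = 1.645.
Power = P(Z > 1.645 − δ) = Φ(-0.175) = 0.4305.

Power ≈ 0.430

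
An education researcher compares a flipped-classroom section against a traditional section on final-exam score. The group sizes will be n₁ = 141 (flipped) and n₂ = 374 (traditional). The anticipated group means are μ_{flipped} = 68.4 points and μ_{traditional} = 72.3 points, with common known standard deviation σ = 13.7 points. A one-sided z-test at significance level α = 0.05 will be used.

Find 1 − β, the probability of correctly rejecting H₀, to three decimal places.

Standardized effect: d = |μ_{flipped} − μ_{traditional}| / σ = |68.4 − 72.3| / 13.7 = 0.2847
Noncentrality parameter: λ = d / √(1/n₁ + 1/n₂) = 0.2847 / √(1/141 + 1/374) = 2.8806
One-sided α = 0.05 → critical value z_{0.05} = 1.645.
Power = P(Z > 1.645 − λ) = Φ(1.236) = 0.8917.

Power ≈ 0.892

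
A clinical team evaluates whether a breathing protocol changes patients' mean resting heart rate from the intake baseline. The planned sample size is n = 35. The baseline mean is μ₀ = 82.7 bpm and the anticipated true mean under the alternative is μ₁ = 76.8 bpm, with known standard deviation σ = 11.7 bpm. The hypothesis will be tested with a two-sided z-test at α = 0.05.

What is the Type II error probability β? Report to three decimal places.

Standardized effect: d = |μ₁ − μ₀| / σ = |76.8 − 82.7| / 11.7 = 0.5043
Noncentrality parameter: δ = d·√n = 0.5043 × √35 = 2.9833
Two-sided α = 0.05 → critical value z_{0.025} = 1.960.
Power = Φ(δ − 1.960) + Φ(−δ − 1.960) = Φ(1.023) + Φ(-4.943) = 0.8469 + 0.0000 = 0.8469.
Type II error: β = 1 − power = 1 − 0.8469 = 0.1531.

β ≈ 0.153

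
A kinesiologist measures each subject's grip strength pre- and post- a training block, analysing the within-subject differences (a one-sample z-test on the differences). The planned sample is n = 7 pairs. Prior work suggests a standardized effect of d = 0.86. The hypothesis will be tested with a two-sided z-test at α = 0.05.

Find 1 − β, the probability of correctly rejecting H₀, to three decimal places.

Noncentrality parameter: δ = d·√n = 0.86 × √7 = 2.2753
Two-sided α = 0.05 → critical value z_{0.025} = 1.960.
Power = Φ(δ − 1.960) + Φ(−δ − 1.960) = Φ(0.315) + Φ(-4.235) = 0.6238 + 0.0000 = 0.6238.

Power ≈ 0.624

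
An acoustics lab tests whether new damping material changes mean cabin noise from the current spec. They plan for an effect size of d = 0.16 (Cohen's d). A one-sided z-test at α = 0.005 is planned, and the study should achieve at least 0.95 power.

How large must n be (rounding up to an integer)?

For power 0.95 need Φ(δ − z_{0.005}) = 0.95, so δ = z_{0.005} + z_{0.05} = 2.576 + 1.645 = 4.221.
δ = d·√n ⇒ n = (δ/d)² = (4.221 / 0.16)² = 695.87.
Round up to the next whole unit.

n = 696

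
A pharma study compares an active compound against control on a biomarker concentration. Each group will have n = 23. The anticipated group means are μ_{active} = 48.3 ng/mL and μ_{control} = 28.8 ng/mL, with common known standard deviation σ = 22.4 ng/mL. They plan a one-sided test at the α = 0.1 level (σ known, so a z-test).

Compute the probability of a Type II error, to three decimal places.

Standardized effect: d = |μ_{active} − μ_{control}| / σ = |48.3 − 28.8| / 22.4 = 0.8705
Noncentrality parameter: δ = d·√(n/2) = 0.8705 × √(23/2) = 2.9521
One-sided α = 0.1 → critical value z_{0.1} = 1.282.
Power = Φ(δ − 1.282) = Φ(1.671) = 0.9526.
Type II error: β = 1 − power = 1 − 0.9526 = 0.0474.

β ≈ 0.047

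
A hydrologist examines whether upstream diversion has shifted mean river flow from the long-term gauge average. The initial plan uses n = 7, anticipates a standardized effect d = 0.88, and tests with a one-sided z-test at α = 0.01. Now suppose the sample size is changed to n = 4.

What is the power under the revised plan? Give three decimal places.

Power ≈ 0.286

With n = 4: δ = d·√n = 0.88 × √4 = 1.7600. Critical value z_{0.01} = 2.326.
Revised power = Φ(δ − 2.326) = Φ(-0.566) = 0.2856.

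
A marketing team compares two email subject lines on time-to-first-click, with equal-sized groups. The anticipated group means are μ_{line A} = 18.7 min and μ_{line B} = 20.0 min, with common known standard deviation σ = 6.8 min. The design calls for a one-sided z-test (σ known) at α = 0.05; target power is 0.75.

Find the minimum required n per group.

Standardized effect: d = |μ_{line A} − μ_{line B}| / σ = |18.7 − 20.0| / 6.8 = 0.1912
For power 0.75 need Φ(δ − z_{0.05}) = 0.75, so δ = z_{0.05} + z_{0.25} = 1.645 + 0.674 = 2.319.
δ = d·√(n/2) ⇒ n = 2(δ/d)² = 2 × (2.319 / 0.1912)² = 294.37.
Round up to the next whole unit.

n = 295 per group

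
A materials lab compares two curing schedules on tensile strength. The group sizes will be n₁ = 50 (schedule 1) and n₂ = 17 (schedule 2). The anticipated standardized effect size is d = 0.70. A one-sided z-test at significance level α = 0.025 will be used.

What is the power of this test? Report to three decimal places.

Power ≈ 0.703

Noncentrality parameter: δ = d / √(1/n₁ + 1/n₂) = 0.70 / √(1/50 + 1/17) = 2.4933
One-sided α = 0.025 → critical value z_{0.025} = 1.960.
Power = Φ(δ − 1.960) = Φ(0.533) = 0.7031.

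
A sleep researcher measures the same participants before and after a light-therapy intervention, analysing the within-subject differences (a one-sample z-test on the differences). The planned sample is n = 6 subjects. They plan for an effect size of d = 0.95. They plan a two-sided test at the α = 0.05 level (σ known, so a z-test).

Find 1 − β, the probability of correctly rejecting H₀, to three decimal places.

Noncentrality parameter: δ = d·√n = 0.95 × √6 = 2.3270
Critical value for a two-sided test at α = 0.05: z_{α/2} = 1.960.
Power = Φ(δ − 1.960) + Φ(−δ − 1.960) = Φ(0.367) + Φ(-4.287) = 0.6432 + 0.0000 = 0.6432.

Power ≈ 0.643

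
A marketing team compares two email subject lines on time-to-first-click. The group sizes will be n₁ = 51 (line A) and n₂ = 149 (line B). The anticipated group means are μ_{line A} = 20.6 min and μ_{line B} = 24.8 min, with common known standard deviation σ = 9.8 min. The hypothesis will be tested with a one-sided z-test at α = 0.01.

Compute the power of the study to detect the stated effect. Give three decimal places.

Power ≈ 0.624

Standardized effect: d = |μ_{line A} − μ_{line B}| / σ = |20.6 − 24.8| / 9.8 = 0.4286
Noncentrality parameter: δ = d / √(1/n₁ + 1/n₂) = 0.4286 / √(1/51 + 1/149) = 2.6417
One-sided α = 0.01 → critical value z_{0.01} = 2.326.
Power = Φ(δ − 2.326) = Φ(0.315) = 0.6238.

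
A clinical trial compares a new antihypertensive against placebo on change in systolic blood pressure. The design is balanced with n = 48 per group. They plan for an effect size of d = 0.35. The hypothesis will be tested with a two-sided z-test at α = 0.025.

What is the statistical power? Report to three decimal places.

Power ≈ 0.299

Noncentrality parameter: δ = d·√(n/2) = 0.35 × √(48/2) = 1.7146
Critical value for a two-sided test at α = 0.025: z_{α/2} = 2.241.
Power = Φ(δ − 2.241) + Φ(−δ − 2.241) = Φ(-0.527) + Φ(-3.956) = 0.2992 + 0.0000 = 0.2992.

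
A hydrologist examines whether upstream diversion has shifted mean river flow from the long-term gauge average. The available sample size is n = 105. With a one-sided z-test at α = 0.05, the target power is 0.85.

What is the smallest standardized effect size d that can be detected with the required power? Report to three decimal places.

Need Φ(δ − 1.645) = 0.85, so δ = 1.645 + 1.036 = 2.681.
δ = d·√n ⇒ d = δ/√n = 2.681/√105 = 0.2617.

d ≈ 0.262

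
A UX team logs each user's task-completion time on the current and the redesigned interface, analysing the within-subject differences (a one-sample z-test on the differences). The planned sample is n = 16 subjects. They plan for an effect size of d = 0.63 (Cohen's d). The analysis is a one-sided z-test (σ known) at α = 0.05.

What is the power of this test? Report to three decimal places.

Power ≈ 0.809

Noncentrality parameter: δ = d·√n = 0.63 × √16 = 2.5200
One-sided α = 0.05 → critical value z_{0.05} = 1.645.
Power = Φ(δ − 1.645) = Φ(0.875) = 0.8093.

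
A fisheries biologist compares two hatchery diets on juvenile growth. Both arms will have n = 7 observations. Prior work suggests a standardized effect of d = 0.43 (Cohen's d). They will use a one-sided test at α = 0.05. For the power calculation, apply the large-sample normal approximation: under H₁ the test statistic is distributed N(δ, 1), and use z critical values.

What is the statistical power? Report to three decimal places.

Noncentrality parameter: δ = d·√(n/2) = 0.43 × √(7/2) = 0.8045
Critical value for a one-sided test at α = 0.05: z_α = 1.645.
Power = Φ(δ − 1.645) = Φ(-0.840) = 0.2003.

Power ≈ 0.200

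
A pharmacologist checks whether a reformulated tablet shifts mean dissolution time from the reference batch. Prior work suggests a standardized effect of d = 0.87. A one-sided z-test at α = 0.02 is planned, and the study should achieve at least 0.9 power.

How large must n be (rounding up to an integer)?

Set Φ(δ − 2.054) = 0.9; then δ − 2.054 = Φ⁻¹(0.9) = 1.282, giving δ = 3.335.
δ = d·√n ⇒ n = (δ/d)² = (3.335 / 0.87)² = 14.70.
Round up to the next whole unit.

n = 15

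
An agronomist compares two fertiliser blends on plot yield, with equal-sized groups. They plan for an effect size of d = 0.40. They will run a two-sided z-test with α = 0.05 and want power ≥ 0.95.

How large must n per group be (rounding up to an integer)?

n = 163 per group

Set Φ(δ − 1.960) = 0.95; then δ − 1.960 = Φ⁻¹(0.95) = 1.645, giving δ = 3.605.
(Ignoring the negligible lower-tail rejection probability gives the usual closed-form inversion.)
δ = d·√(n/2) ⇒ n = 2(δ/d)² = 2 × (3.605 / 0.40)² = 162.43.
Round up to the next whole unit.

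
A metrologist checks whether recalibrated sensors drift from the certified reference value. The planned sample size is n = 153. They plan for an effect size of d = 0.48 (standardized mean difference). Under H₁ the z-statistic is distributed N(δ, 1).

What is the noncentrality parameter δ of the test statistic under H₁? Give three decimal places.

The noncentrality parameter scales effect size by the design's sample-size factor: δ = d·√n = 0.48 × √153 = 5.9373

δ ≈ 5.937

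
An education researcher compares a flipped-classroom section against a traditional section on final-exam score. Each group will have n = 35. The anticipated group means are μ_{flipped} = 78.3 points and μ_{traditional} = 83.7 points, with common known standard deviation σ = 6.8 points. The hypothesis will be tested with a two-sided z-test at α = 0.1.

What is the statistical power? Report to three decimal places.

Standardized effect: d = |μ_{flipped} − μ_{traditional}| / σ = |78.3 − 83.7| / 6.8 = 0.7941
Noncentrality parameter: δ = d·√(n/2) = 0.7941 × √(35/2) = 3.3220
Critical value for a two-sided test at α = 0.1: z_{α/2} = 1.645.
Power = Φ(δ − 1.645) + Φ(−δ − 1.645) = Φ(1.677) + Φ(-4.967) = 0.9532 + 0.0000 = 0.9532.

Power ≈ 0.953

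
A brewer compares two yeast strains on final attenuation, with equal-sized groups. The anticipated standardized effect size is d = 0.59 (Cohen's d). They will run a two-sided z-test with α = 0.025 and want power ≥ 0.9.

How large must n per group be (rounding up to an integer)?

n = 72 per group

Set Φ(δ − 2.241) = 0.9; then δ − 2.241 = Φ⁻¹(0.9) = 1.282, giving δ = 3.523.
(For δ > 0 the lower-tail rejection region contributes negligibly to power, so the one-term inversion is standard.)
δ = d·√(n/2) ⇒ n = 2(δ/d)² = 2 × (3.523 / 0.59)² = 71.31.
Rounding up, n = 72 per group.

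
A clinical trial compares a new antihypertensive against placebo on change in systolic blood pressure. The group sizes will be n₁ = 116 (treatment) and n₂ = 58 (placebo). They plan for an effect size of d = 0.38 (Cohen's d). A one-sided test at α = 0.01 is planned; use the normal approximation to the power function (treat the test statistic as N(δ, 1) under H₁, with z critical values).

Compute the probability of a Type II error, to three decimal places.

β ≈ 0.485

Noncentrality parameter: δ = d / √(1/n₁ + 1/n₂) = 0.38 / √(1/116 + 1/58) = 2.3629
Critical value for a one-sided test at α = 0.01: z_α = 2.326.
Power = Φ(δ − 2.326) = Φ(0.037) = 0.5146.
Type II error: β = 1 − power = 1 − 0.5146 = 0.4854.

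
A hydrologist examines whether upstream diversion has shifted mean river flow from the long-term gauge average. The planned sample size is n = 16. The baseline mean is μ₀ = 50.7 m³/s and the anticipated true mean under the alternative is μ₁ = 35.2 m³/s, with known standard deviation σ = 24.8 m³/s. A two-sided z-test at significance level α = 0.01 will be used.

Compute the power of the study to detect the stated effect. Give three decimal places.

Power ≈ 0.470

Standardized effect: d = |μ₁ − μ₀| / σ = |35.2 − 50.7| / 24.8 = 0.6250
Noncentrality parameter: δ = d·√n = 0.6250 × √16 = 2.5000
Critical value for a two-sided test at α = 0.01: z_{α/2} = 2.576.
Power = Φ(δ − 2.576) + Φ(−δ − 2.576) = Φ(-0.076) + Φ(-5.076) = 0.4698 + 0.0000 = 0.4698.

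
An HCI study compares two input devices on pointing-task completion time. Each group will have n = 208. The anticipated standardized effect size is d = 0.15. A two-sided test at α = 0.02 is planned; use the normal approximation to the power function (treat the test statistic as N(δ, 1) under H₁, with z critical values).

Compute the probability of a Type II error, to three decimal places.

β ≈ 0.787

Noncentrality parameter: δ = d·√(n/2) = 0.15 × √(208/2) = 1.5297
Two-sided α = 0.02 → critical value z_{0.01} = 2.326.
Power = Φ(δ − 2.326) + Φ(−δ − 2.326) = Φ(-0.797) + Φ(-3.856) = 0.2128 + 0.0001 = 0.2129.
Type II error: β = 1 − power = 1 − 0.2129 = 0.7871.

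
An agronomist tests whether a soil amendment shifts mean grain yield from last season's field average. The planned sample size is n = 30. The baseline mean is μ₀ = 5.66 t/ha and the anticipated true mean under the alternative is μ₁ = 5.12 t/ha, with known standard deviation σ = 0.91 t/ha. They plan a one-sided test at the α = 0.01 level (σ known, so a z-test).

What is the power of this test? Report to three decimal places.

Power ≈ 0.822

Standardized effect: d = |μ₁ − μ₀| / σ = |5.12 − 5.66| / 0.91 = 0.5934
Noncentrality parameter: δ = d·√n = 0.5934 × √30 = 3.2502
Critical value for a one-sided test at α = 0.01: z_α = 2.326.
Power = Φ(δ − 2.326) = Φ(0.924) = 0.8222.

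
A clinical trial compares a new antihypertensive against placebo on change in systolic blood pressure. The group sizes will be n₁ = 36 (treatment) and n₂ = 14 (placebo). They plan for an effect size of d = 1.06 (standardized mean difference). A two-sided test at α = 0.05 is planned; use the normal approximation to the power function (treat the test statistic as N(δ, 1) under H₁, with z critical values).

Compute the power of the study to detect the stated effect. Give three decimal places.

Power ≈ 0.920

Noncentrality parameter: δ = d / √(1/n₁ + 1/n₂) = 1.06 / √(1/36 + 1/14) = 3.3654
Critical value for a two-sided test at α = 0.05: z_{α/2} = 1.960.
Power = Φ(δ − 1.960) + Φ(−δ − 1.960) = Φ(1.405) + Φ(-5.325) = 0.9201 + 0.0000 = 0.9201.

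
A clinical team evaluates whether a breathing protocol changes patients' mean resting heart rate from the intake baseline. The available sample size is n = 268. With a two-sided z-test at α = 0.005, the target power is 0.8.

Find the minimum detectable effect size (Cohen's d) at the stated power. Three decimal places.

Required noncentrality: δ = z_{0.0025} + z_{0.20} = 2.807 + 0.842 = 3.649.
(The second rejection-region term Φ(−δ − z_{α/2}) is negligible and dropped.)
δ = d·√n ⇒ d = δ/√n = 3.649/√268 = 0.2229.

d ≈ 0.223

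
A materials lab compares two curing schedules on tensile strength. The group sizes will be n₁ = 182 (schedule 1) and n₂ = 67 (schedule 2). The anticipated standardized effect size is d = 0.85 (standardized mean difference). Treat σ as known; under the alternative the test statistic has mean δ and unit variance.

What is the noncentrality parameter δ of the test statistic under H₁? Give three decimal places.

δ ≈ 5.948

The noncentrality parameter scales effect size by the design's sample-size factor: δ = d / √(1/n₁ + 1/n₂) = 0.85 / √(1/182 + 1/67) = 5.9483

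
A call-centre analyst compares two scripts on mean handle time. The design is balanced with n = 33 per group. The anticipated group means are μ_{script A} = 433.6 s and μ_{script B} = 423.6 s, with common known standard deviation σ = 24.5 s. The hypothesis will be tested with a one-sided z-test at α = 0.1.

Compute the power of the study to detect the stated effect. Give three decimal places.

Standardized effect: d = |μ_{script A} − μ_{script B}| / σ = |433.6 − 423.6| / 24.5 = 0.4082
Noncentrality parameter: δ = d·√(n/2) = 0.4082 × √(33/2) = 1.6580
Critical value for a one-sided test at α = 0.1: z_α = 1.282.
Power = Φ(δ − 1.282) = Φ(0.376) = 0.6467.

Power ≈ 0.647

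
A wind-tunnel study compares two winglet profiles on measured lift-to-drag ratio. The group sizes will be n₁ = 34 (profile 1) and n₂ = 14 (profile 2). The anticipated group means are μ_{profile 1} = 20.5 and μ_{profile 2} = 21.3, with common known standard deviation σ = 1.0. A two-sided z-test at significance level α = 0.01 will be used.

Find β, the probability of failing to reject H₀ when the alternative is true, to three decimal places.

β ≈ 0.523

Standardized effect: d = |μ_{profile 1} − μ_{profile 2}| / σ = |20.5 − 21.3| / 1.0 = 0.8000
Noncentrality parameter: δ = d / √(1/n₁ + 1/n₂) = 0.8000 / √(1/34 + 1/14) = 2.5193
Critical value for a two-sided test at α = 0.01: z_{α/2} = 2.576.
Power = Φ(δ − 2.576) + Φ(−δ − 2.576) = Φ(-0.057) + Φ(-5.095) = 0.4774 + 0.0000 = 0.4774.
Type II error: β = 1 − power = 1 − 0.4774 = 0.5226.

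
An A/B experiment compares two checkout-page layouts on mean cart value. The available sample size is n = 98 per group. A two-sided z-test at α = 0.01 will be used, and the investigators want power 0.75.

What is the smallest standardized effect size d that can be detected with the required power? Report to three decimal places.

Required noncentrality: δ = z_{0.005} + z_{0.25} = 2.576 + 0.674 = 3.250.
(The second rejection-region term Φ(−δ − z_{α/2}) is negligible and dropped.)
δ = d·√(n/2) ⇒ d = δ/√(n/2) = 3.250/√(98/2) = 0.4643.

d ≈ 0.464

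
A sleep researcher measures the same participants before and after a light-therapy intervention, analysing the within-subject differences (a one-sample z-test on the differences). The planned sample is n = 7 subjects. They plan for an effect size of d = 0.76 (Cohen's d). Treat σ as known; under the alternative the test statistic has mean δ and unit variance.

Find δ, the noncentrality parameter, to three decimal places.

δ ≈ 2.011

The noncentrality parameter scales effect size by the design's sample-size factor: δ = d·√n = 0.76 × √7 = 2.0108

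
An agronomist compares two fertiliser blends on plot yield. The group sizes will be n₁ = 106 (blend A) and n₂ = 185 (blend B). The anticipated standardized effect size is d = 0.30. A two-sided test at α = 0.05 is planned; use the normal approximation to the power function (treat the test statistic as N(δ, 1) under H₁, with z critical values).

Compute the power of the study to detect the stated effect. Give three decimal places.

Power ≈ 0.692

Noncentrality parameter: δ = d / √(1/n₁ + 1/n₂) = 0.30 / √(1/106 + 1/185) = 2.4627
Two-sided α = 0.05 → critical value z_{0.025} = 1.960.
Power = Φ(δ − 1.960) + Φ(−δ − 1.960) = Φ(0.503) + Φ(-4.423) = 0.6924 + 0.0000 = 0.6924.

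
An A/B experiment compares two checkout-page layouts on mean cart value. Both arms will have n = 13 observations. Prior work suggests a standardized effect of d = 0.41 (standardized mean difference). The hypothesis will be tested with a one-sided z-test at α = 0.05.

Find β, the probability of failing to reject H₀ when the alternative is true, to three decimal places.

β ≈ 0.726

Noncentrality parameter: δ = d·√(n/2) = 0.41 × √(13/2) = 1.0453
Critical value for a one-sided test at α = 0.05: z_α = 1.645.
Power = Φ(δ − 1.645) = Φ(-0.600) = 0.2744.
Type II error: β = 1 − power = 1 − 0.2744 = 0.7256.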